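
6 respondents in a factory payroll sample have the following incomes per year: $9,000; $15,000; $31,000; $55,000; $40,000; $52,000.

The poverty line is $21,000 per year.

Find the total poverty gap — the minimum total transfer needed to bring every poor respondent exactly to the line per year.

$18,000

Below the line: $9,000, $15,000 (q = 2 of N = 6).
Individual gaps: 21000−9000 = 12000; 21000−15000 = 6000.
Aggregate gap = $18,000.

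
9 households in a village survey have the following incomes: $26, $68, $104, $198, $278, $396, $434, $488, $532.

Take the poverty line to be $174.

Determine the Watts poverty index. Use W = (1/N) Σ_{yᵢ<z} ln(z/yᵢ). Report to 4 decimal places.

0.3728

Incomes under z: $26, $68, $104 (q = 3 of N = 9).
Log gaps: ln(174/26) = 1.9010; ln(174/68) = 0.9395; ln(174/104) = 0.5147.
W = 3.355171 / 9 = 0.3728.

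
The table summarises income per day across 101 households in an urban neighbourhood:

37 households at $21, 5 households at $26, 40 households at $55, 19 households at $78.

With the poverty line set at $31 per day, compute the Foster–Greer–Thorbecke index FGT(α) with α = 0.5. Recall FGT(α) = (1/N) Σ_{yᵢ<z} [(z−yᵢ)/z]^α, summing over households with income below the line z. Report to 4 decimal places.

Poor units: 37×$21, 5×$26 (q = 42 of N = 101).
Normalized shortfalls: (31−21)/31 = 0.3226 (×37); (31−26)/31 = 0.1613 (×5).
Raised to α = 0.5: 0.56796 (×37); 0.40161 (×5).
Sum = 23.022636; FGT(0.5) = 23.022636 / 101 = 0.2279.

0.2279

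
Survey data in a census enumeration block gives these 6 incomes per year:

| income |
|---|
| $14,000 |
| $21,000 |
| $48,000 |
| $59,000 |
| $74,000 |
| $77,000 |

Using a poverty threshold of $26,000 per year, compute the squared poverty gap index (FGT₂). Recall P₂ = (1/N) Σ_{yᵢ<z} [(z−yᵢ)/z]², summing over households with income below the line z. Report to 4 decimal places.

Below z: $14,000, $21,000 (q = 2 of N = 6).
Gap ratios (z−y)/z: (26000−14000)/26000 = 0.4615; (26000−21000)/26000 = 0.1923.
Squared: 0.2130; 0.0370.
Sum = 0.250000; P₂ = 0.250000 / 6 = 0.0417.

0.0417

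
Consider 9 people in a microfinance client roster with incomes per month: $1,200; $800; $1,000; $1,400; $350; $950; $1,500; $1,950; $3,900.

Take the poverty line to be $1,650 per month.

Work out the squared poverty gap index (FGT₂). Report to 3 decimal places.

Below z: $350, $800, $950, $1,000, $1,200, $1,400, $1,500 (q = 7 of N = 9).
Shortfall ratios: (1650−350)/1650 = 0.7879; (1650−800)/1650 = 0.5152; (1650−950)/1650 = 0.4242; (1650−1000)/1650 = 0.3939; (1650−1200)/1650 = 0.2727; (1650−1400)/1650 = 0.1515; (1650−1500)/1650 = 0.0909.
Squared: 0.6208; 0.2654; 0.1800; 0.1552; 0.0744; 0.0230; 0.0083.
Sum = 1.326905; P₂ = 1.326905 / 9 = 0.147.

0.147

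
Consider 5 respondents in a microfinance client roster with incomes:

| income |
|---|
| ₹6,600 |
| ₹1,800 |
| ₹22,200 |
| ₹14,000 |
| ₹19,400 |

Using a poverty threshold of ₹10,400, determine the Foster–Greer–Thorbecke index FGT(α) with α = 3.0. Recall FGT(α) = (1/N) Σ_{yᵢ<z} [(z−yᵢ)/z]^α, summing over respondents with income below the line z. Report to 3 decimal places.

Below the line: ₹1,800, ₹6,600 (q = 2 of N = 5).
Relative gaps: (10400−1800)/10400 = 0.8269; (10400−6600)/10400 = 0.3654.
Raised to α = 3.0: 0.56545; 0.04878.
Sum = 0.614232; FGT(3.0) = 0.614232 / 5 = 0.123.

0.123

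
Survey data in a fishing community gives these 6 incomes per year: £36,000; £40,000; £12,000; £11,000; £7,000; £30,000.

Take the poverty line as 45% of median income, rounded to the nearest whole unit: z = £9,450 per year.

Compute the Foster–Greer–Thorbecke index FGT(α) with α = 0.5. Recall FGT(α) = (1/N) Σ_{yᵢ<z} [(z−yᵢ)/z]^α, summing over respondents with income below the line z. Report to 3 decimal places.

0.085

Below z: £7,000 (q = 1 of N = 6).
Relative gaps: (9450−7000)/9450 = 0.2593.
Raised to α = 0.5: 0.50918.
Sum = 0.509175; FGT(0.5) = 0.509175 / 6 = 0.085.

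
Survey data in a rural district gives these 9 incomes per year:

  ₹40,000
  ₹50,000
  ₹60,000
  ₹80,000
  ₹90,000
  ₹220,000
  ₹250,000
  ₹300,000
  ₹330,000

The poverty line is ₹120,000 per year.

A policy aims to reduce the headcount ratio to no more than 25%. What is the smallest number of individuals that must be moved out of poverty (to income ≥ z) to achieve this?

3

5 of the 9 individuals are poor, so H = 5/9 = 0.556.
A headcount ratio of at most 25% allows at most ⌊0.25 × 9⌋ = 2 poor individuals.
So at least 5 − 2 = 3 must be lifted.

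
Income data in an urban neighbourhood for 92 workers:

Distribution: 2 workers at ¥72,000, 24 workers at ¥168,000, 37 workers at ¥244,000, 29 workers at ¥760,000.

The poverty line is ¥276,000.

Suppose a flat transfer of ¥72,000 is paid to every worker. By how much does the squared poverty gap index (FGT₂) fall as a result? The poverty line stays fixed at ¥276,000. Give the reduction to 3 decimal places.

0.048

Before: below the line — 2×¥72,000, 24×¥168,000, 37×¥244,000; squared poverty gap index (FGT₂) = 0.05723.
After the ¥72,000 transfer: below the line — 2×¥144,000, 24×¥240,000; squared poverty gap index (FGT₂) = 0.00941.
Reduction = 0.05723 − 0.00941 = 0.048.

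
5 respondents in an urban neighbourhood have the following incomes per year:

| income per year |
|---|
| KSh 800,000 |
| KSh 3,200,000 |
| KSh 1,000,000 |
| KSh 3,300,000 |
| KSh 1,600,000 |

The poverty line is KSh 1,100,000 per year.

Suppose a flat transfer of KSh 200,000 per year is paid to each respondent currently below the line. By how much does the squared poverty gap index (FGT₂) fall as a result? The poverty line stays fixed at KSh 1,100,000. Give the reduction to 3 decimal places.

0.015

Before: below the line — KSh 800,000, KSh 1,000,000; squared poverty gap index (FGT₂) = 0.01653.
After the KSh 200,000 transfer: below the line — KSh 1,000,000; squared poverty gap index (FGT₂) = 0.00165.
Reduction = 0.01653 − 0.00165 = 0.015.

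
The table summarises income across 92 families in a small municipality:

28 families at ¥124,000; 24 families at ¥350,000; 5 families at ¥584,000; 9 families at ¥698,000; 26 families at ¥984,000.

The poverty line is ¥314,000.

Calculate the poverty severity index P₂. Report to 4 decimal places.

Incomes under z: 28×¥124,000 (q = 28 of N = 92).
Relative gaps: (314000−124000)/314000 = 0.6051 (×28).
Squared: 0.3661 (×28).
Sum = 10.251937; P₂ = 10.251937 / 92 = 0.1114.

0.1114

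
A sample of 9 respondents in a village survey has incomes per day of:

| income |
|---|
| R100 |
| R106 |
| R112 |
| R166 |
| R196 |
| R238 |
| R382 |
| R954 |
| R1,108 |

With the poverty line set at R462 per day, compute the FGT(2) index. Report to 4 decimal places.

0.3099

Below z: R100, R106, R112, R166, R196, R238, R382 (q = 7 of N = 9).
Relative gaps: (462−100)/462 = 0.7835; (462−106)/462 = 0.7706; (462−112)/462 = 0.7576; (462−166)/462 = 0.6407; (462−196)/462 = 0.5758; (462−238)/462 = 0.4848; (462−382)/462 = 0.1732.
Squared: 0.6140; 0.5938; 0.5739; 0.4105; 0.3315; 0.2351; 0.0300.
Sum = 2.788685; P₂ = 2.788685 / 9 = 0.3099.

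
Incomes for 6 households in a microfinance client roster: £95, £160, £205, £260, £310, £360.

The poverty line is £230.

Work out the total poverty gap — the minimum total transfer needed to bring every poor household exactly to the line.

Below the line: £95, £160, £205 (q = 3 of N = 6).
Individual gaps: 230−95 = 135; 230−160 = 70; 230−205 = 25.
Aggregate gap = £230.

£230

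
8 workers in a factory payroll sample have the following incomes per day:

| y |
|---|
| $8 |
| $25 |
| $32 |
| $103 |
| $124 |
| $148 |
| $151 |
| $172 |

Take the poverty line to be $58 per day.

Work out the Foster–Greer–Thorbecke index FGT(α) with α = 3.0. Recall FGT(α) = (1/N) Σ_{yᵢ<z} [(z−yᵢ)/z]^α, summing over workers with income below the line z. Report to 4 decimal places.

Below z: $8, $25, $32 (q = 3 of N = 8).
Shortfall ratios: (58−8)/58 = 0.8621; (58−25)/58 = 0.5690; (58−32)/58 = 0.4483.
Raised to α = 3.0: 0.64066; 0.18419; 0.09008.
Sum = 0.914926; FGT(3.0) = 0.914926 / 8 = 0.1144.

0.1144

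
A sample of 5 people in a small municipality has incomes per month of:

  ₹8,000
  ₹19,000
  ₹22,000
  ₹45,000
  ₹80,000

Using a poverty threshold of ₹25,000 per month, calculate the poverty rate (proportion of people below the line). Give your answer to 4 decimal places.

0.6000

3 of the 5 people have income below ₹25,000.
H = 3/5 = 0.6000.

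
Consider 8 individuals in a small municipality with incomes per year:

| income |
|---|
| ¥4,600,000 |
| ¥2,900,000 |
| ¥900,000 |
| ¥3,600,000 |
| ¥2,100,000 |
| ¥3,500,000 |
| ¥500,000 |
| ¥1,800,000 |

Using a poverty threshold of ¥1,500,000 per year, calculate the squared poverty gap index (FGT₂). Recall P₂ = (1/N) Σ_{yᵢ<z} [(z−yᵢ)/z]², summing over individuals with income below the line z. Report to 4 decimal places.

Below z: ¥500,000, ¥900,000 (q = 2 of N = 8).
Shortfall ratios: (1500000−500000)/1500000 = 0.6667; (1500000−900000)/1500000 = 0.4000.
Squared: 0.4444; 0.1600.
Sum = 0.604444; P₂ = 0.604444 / 8 = 0.0756.

0.0756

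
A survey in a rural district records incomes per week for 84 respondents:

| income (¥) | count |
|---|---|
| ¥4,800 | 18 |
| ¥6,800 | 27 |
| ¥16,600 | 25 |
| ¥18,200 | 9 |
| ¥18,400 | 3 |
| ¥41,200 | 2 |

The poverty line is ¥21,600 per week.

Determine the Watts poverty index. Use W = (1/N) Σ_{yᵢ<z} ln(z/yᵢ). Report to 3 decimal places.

0.796

Below the line: 18×¥4,800, 27×¥6,800, 25×¥16,600, 9×¥18,200, 3×¥18,400 (q = 82 of N = 84).
ln(z/y) terms: ln(21600/4800) = 1.5041 (×18); ln(21600/6800) = 1.1558 (×27); ln(21600/16600) = 0.2633 (×25); ln(21600/18200) = 0.1713 (×9); ln(21600/18400) = 0.1603 (×3).
W = 66.883941 / 84 = 0.796.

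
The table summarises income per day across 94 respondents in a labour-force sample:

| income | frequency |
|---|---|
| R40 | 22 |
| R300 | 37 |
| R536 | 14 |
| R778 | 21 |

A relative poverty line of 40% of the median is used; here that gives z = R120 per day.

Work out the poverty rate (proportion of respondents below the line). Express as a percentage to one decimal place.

22 of the 94 respondents have income below R120.
H = 22/94 = 23.4%.

23.4%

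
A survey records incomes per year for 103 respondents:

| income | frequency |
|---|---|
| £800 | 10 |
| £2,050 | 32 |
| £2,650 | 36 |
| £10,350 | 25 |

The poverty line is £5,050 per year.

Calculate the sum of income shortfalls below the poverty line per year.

£224,900

Incomes under z: 10×£800, 32×£2,050, 36×£2,650 (q = 78 of N = 103).
Individual gaps: 10×(5050−800) = 42500; 32×(5050−2050) = 96000; 36×(5050−2650) = 86400.
Aggregate gap = £224,900.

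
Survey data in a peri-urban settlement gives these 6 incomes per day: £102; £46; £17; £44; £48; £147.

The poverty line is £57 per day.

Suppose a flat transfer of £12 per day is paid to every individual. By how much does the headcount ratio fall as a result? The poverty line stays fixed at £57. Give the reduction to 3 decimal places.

0.333

Before: below the line — £17, £44, £46, £48; headcount ratio = 0.66667.
After the £12 transfer: below the line — £29, £56; headcount ratio = 0.33333.
Reduction = 0.66667 − 0.33333 = 0.333.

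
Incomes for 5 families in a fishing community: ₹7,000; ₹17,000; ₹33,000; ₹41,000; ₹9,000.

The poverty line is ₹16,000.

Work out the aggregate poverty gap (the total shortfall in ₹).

₹16,000

Poor units: ₹7,000, ₹9,000 (q = 2 of N = 5).
Individual gaps: 16000−7000 = 9000; 16000−9000 = 7000.
Aggregate gap = ₹16,000.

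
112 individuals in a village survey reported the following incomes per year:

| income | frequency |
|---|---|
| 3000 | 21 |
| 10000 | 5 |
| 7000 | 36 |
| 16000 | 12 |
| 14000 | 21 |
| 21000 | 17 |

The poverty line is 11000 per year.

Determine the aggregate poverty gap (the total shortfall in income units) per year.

317000

Below z: 21×3000, 36×7000, 5×10000 (q = 62 of N = 112).
Individual gaps: 21×(11000−3000) = 168000; 36×(11000−7000) = 144000; 5×(11000−10000) = 5000.
Aggregate gap = 317000.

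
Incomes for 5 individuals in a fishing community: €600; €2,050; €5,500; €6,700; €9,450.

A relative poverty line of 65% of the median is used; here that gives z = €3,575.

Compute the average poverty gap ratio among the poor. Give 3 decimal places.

0.629

Below z: €600, €2,050 (q = 2 of N = 5).
Shortfall ratios (z−y)/z: 0.8322, 0.4266; sum = 1.258741.
I averages over the q = 2 poor units only: 1.258741 / 2 = 0.629.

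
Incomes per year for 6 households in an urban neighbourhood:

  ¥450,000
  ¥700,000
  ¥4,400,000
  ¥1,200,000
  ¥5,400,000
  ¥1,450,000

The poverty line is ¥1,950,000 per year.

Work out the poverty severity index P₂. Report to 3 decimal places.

0.203

Incomes under z: ¥450,000, ¥700,000, ¥1,200,000, ¥1,450,000 (q = 4 of N = 6).
Shortfall ratios: (1950000−450000)/1950000 = 0.7692; (1950000−700000)/1950000 = 0.6410; (1950000−1200000)/1950000 = 0.3846; (1950000−1450000)/1950000 = 0.2564.
Squared: 0.5917; 0.4109; 0.1479; 0.0657.
Sum = 1.216305; P₂ = 1.216305 / 6 = 0.203.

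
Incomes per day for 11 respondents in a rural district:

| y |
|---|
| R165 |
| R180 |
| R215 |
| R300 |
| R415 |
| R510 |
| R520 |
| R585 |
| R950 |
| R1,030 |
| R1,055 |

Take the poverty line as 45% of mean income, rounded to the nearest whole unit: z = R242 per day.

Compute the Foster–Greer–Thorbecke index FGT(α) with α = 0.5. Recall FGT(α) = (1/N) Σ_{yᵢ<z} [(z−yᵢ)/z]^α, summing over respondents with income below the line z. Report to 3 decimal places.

0.128

Below the line: R165, R180, R215 (q = 3 of N = 11).
Gap ratios (z−y)/z: (242−165)/242 = 0.3182; (242−180)/242 = 0.2562; (242−215)/242 = 0.1116.
Raised to α = 0.5: 0.56408; 0.50616; 0.33402.
Sum = 1.404258; FGT(0.5) = 1.404258 / 11 = 0.128.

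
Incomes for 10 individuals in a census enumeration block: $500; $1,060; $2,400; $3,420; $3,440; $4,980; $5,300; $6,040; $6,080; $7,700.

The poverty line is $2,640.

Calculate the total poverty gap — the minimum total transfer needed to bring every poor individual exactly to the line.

$3,960

Below z: $500, $1,060, $2,400 (q = 3 of N = 10).
Individual gaps: 2640−500 = 2140; 2640−1060 = 1580; 2640−2400 = 240.
Aggregate gap = $3,960.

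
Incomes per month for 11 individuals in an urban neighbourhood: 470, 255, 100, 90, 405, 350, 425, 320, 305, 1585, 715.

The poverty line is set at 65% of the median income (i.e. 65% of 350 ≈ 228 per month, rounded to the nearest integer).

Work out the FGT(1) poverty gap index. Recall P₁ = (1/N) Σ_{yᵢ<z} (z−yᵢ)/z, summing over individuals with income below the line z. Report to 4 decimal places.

Poor units: 90, 100 (q = 2 of N = 11).
Shortfall ratios: (228−90)/228 = 0.6053; (228−100)/228 = 0.5614.
Sum of shortfalls = 1.166667; P₁ averages over all N: 1.166667 / 11 = 0.1061.

0.1061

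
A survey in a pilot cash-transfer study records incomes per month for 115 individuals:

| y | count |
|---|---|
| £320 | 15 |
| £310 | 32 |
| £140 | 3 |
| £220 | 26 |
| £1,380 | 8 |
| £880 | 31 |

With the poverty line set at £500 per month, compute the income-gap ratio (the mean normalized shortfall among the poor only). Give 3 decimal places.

0.451

Incomes under z: 3×£140, 26×£220, 32×£310, 15×£320 (q = 76 of N = 115).
Relative gaps: 0.7200 (×3), 0.5600 (×26), 0.3800 (×32), 0.3600 (×15); sum = 34.280000.
I averages over the q = 76 poor units only: 34.280000 / 76 = 0.451.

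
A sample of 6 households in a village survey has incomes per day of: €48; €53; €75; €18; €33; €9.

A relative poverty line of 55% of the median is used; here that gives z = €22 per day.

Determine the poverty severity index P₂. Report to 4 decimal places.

0.0637

Below z: €9, €18 (q = 2 of N = 6).
Shortfall ratios: (22−9)/22 = 0.5909; (22−18)/22 = 0.1818.
Squared: 0.3492; 0.0331.
Sum = 0.382231; P₂ = 0.382231 / 6 = 0.0637.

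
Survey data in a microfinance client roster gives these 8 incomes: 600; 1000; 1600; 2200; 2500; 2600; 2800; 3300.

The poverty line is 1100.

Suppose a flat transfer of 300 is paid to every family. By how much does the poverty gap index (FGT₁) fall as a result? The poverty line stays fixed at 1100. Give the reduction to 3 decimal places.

0.045

Before: below the line — 600, 1000; poverty gap index (FGT₁) = 0.06818.
After the 300 transfer: below the line — 900; poverty gap index (FGT₁) = 0.02273.
Reduction = 0.06818 − 0.02273 = 0.045.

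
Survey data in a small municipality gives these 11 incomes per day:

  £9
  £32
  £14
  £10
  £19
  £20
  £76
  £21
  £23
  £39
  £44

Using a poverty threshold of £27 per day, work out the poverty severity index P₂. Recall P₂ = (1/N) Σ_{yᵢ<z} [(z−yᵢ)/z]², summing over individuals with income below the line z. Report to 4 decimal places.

Poor units: £9, £10, £14, £19, £20, £21, £23 (q = 7 of N = 11).
Normalized shortfalls: (27−9)/27 = 0.6667; (27−10)/27 = 0.6296; (27−14)/27 = 0.4815; (27−19)/27 = 0.2963; (27−20)/27 = 0.2593; (27−21)/27 = 0.2222; (27−23)/27 = 0.1481.
Squared: 0.4444; 0.3964; 0.2318; 0.0878; 0.0672; 0.0494; 0.0219.
Sum = 1.299040; P₂ = 1.299040 / 11 = 0.1181.

0.1181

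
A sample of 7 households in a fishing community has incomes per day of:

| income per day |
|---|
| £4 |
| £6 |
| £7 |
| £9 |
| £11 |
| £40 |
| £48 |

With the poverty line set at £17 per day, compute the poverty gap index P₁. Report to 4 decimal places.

Incomes under z: £4, £6, £7, £9, £11 (q = 5 of N = 7).
Relative gaps: (17−4)/17 = 0.7647; (17−6)/17 = 0.6471; (17−7)/17 = 0.5882; (17−9)/17 = 0.4706; (17−11)/17 = 0.3529.
Sum of shortfalls = 2.823529; P₁ averages over all N: 2.823529 / 7 = 0.4034.

0.4034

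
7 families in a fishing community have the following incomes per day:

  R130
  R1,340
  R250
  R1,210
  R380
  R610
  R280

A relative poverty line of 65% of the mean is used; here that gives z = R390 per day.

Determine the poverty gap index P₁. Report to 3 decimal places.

0.190

Poor units: R130, R250, R280, R380 (q = 4 of N = 7).
Relative gaps: (390−130)/390 = 0.6667; (390−250)/390 = 0.3590; (390−280)/390 = 0.2821; (390−380)/390 = 0.0256.
Sum of shortfalls = 1.333333; P₁ averages over all N: 1.333333 / 7 = 0.190.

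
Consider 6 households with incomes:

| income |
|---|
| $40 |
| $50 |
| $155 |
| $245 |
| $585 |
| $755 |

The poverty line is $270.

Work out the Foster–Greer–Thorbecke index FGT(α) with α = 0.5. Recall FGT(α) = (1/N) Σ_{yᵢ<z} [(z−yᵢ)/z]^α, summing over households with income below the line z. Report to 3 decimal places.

0.464

Incomes under z: $40, $50, $155, $245 (q = 4 of N = 6).
Shortfall ratios: (270−40)/270 = 0.8519; (270−50)/270 = 0.8148; (270−155)/270 = 0.4259; (270−245)/270 = 0.0926.
Raised to α = 0.5: 0.92296; 0.90267; 0.65263; 0.30429.
Sum = 2.782549; FGT(0.5) = 2.782549 / 6 = 0.464.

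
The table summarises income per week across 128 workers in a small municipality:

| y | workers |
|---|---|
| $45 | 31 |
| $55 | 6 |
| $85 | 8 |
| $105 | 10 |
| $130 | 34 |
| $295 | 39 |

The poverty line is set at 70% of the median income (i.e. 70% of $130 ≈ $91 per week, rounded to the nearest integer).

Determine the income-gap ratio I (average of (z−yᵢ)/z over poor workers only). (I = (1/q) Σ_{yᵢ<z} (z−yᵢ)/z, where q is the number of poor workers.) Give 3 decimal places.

0.413

Poor units: 31×$45, 6×$55, 8×$85 (q = 45 of N = 128).
Shortfall ratios (z−y)/z: 0.5055 (×31), 0.3956 (×6), 0.0659 (×8); sum = 18.571429.
I averages over the q = 45 poor units only: 18.571429 / 45 = 0.413.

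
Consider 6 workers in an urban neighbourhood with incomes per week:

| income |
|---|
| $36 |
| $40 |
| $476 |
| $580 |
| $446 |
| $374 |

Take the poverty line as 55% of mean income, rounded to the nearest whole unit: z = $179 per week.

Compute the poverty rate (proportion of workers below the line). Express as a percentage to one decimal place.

33.3%

2 of the 6 workers have income below $179.
H = 2/6 = 33.3%.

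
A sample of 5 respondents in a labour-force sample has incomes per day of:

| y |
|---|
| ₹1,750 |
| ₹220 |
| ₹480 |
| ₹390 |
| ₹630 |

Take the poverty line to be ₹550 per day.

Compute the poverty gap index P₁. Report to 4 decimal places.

Incomes under z: ₹220, ₹390, ₹480 (q = 3 of N = 5).
Shortfall ratios: (550−220)/550 = 0.6000; (550−390)/550 = 0.2909; (550−480)/550 = 0.1273.
Σ = 1.018182. Dividing by the full population N = 5 gives P₁ = 0.2036.

0.2036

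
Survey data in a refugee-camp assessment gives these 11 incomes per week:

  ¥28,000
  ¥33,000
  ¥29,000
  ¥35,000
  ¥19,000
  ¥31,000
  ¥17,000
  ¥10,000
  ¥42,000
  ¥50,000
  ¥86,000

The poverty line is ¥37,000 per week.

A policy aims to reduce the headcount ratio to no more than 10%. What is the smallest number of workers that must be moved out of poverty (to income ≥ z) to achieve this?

7

8 of the 11 workers are poor, so H = 8/11 = 0.727.
A headcount ratio of at most 10% allows at most ⌊0.10 × 11⌋ = 1 poor workers.
So at least 8 − 1 = 7 must be lifted.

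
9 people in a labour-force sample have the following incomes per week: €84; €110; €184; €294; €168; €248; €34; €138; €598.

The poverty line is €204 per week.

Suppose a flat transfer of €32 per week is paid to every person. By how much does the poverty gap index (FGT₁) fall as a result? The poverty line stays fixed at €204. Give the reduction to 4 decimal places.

Before: below the line — €34, €84, €110, €138, €168, €184; poverty gap index (FGT₁) = 0.275599.
After the €32 transfer: below the line — €66, €116, €142, €170, €200; poverty gap index (FGT₁) = 0.177560.
Reduction = 0.275599 − 0.177560 = 0.0980.

0.0980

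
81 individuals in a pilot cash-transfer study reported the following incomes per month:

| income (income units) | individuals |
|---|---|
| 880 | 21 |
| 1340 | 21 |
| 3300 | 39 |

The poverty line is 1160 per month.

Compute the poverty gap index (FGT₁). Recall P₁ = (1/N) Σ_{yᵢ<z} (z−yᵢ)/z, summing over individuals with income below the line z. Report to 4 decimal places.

Poor units: 21×880 (q = 21 of N = 81).
Relative gaps: (1160−880)/1160 = 0.2414 (×21).
Sum of shortfalls = 5.068966; P₁ averages over all N: 5.068966 / 81 = 0.0626.

0.0626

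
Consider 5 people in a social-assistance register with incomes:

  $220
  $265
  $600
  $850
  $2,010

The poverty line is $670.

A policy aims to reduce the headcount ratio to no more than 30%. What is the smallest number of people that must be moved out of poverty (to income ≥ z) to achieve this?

2

Currently q = 3 of N = 5 are below the line (H = 0.600).
A headcount ratio of at most 30% allows at most ⌊0.30 × 5⌋ = 1 poor people.
So at least 3 − 1 = 2 must be lifted.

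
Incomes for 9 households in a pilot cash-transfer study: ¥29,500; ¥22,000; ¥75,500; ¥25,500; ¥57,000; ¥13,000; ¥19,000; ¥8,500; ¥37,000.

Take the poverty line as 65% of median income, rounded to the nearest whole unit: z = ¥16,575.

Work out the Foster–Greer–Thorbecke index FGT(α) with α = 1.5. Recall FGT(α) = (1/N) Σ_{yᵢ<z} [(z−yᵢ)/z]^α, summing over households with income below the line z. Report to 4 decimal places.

0.0489

Incomes under z: ¥8,500, ¥13,000 (q = 2 of N = 9).
Shortfall ratios: (16575−8500)/16575 = 0.4872; (16575−13000)/16575 = 0.2157.
Raised to α = 1.5: 0.34004; 0.10017.
Sum = 0.440212; FGT(1.5) = 0.440212 / 9 = 0.0489.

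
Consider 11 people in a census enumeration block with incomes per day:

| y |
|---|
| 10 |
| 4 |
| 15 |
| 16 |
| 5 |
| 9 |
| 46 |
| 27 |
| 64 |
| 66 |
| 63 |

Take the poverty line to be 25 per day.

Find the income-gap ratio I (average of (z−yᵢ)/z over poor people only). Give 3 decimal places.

Below z: 4, 5, 9, 10, 15, 16 (q = 6 of N = 11).
Shortfall ratios (z−y)/z: 0.8400, 0.8000, 0.6400, 0.6000, 0.4000, 0.3600; sum = 3.640000.
The income-gap ratio divides by q (the poor only): 3.640000 / 6 = 0.607.

0.607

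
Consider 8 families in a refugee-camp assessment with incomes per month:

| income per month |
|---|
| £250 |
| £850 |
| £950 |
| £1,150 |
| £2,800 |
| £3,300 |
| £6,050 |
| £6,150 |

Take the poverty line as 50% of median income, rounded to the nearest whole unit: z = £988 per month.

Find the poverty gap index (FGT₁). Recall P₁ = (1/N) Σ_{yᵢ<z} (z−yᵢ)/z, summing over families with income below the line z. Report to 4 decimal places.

Incomes under z: £250, £850, £950 (q = 3 of N = 8).
Normalized shortfalls: (988−250)/988 = 0.7470; (988−850)/988 = 0.1397; (988−950)/988 = 0.0385.
Sum of shortfalls = 0.925101; P₁ averages over all N: 0.925101 / 8 = 0.1156.

0.1156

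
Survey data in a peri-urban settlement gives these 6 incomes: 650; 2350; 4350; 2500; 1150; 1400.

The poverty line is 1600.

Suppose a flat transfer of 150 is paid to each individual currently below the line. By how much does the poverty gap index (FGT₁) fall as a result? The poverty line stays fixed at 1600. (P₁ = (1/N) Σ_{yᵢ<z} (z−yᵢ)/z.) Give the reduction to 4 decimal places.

Before: below the line — 650, 1150, 1400; poverty gap index (FGT₁) = 0.166667.
After the 150 transfer: below the line — 800, 1300, 1550; poverty gap index (FGT₁) = 0.119792.
Reduction = 0.166667 − 0.119792 = 0.0469.

0.0469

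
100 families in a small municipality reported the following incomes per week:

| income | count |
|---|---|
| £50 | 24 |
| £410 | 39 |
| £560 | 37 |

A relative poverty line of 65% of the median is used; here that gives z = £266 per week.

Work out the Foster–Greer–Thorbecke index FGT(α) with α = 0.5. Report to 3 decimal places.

Incomes under z: 24×£50 (q = 24 of N = 100).
Normalized shortfalls: (266−50)/266 = 0.8120 (×24).
Raised to α = 0.5: 0.90113 (×24).
Sum = 21.627051; FGT(0.5) = 21.627051 / 100 = 0.216.

0.216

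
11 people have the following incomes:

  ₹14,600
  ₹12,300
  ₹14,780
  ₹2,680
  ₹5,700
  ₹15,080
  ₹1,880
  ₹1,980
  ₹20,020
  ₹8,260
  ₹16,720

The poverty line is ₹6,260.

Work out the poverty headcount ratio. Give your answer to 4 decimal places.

4 of the 11 people have income below ₹6,260.
H = 4/11 = 0.3636.

0.3636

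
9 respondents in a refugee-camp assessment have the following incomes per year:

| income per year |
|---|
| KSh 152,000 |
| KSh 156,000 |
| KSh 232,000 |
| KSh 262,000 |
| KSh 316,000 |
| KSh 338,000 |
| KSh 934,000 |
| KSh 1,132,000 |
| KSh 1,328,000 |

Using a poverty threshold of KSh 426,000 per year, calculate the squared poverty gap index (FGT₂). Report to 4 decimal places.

0.1423

Below the line: KSh 152,000, KSh 156,000, KSh 232,000, KSh 262,000, KSh 316,000, KSh 338,000 (q = 6 of N = 9).
Gap ratios (z−y)/z: (426000−152000)/426000 = 0.6432; (426000−156000)/426000 = 0.6338; (426000−232000)/426000 = 0.4554; (426000−262000)/426000 = 0.3850; (426000−316000)/426000 = 0.2582; (426000−338000)/426000 = 0.2066.
Squared: 0.4137; 0.4017; 0.2074; 0.1482; 0.0667; 0.0427.
Sum = 1.280346; P₂ = 1.280346 / 9 = 0.1423.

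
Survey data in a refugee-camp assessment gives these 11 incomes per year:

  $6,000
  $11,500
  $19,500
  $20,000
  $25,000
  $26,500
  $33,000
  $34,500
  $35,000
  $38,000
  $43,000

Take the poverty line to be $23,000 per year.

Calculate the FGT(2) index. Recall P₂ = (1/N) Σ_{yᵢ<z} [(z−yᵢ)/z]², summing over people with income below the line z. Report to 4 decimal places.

0.0760

Below the line: $6,000, $11,500, $19,500, $20,000 (q = 4 of N = 11).
Normalized shortfalls: (23000−6000)/23000 = 0.7391; (23000−11500)/23000 = 0.5000; (23000−19500)/23000 = 0.1522; (23000−20000)/23000 = 0.1304.
Squared: 0.5463; 0.2500; 0.0232; 0.0170.
Sum = 0.836484; P₂ = 0.836484 / 11 = 0.0760.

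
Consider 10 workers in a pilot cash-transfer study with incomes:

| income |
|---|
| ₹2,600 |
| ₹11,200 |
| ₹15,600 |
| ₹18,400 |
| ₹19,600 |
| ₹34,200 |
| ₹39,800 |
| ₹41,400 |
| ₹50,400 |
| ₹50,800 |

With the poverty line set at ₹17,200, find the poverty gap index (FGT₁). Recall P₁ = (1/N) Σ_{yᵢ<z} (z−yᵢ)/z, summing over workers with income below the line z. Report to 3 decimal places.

0.129

Below the line: ₹2,600, ₹11,200, ₹15,600 (q = 3 of N = 10).
Gap ratios (z−y)/z: (17200−2600)/17200 = 0.8488; (17200−11200)/17200 = 0.3488; (17200−15600)/17200 = 0.0930.
Sum of shortfalls = 1.290698; P₁ averages over all N: 1.290698 / 10 = 0.129.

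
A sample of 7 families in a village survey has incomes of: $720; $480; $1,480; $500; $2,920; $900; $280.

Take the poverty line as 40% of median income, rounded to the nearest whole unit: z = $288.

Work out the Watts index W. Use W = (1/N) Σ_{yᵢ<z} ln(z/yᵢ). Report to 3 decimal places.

Incomes under z: $280 (q = 1 of N = 7).
ln(z/y) terms: ln(288/280) = 0.0282.
W = 0.028171 / 7 = 0.004.

0.004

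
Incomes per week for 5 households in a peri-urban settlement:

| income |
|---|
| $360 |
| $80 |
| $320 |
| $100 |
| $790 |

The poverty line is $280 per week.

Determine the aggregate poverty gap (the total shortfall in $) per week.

$380

Poor units: $80, $100 (q = 2 of N = 5).
Individual gaps: 280−80 = 200; 280−100 = 180.
Aggregate gap = $380.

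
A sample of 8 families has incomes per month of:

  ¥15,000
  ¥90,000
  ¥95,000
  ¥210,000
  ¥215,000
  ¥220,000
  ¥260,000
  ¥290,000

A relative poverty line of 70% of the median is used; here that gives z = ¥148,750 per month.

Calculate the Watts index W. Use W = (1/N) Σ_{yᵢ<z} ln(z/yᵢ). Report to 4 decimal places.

Incomes under z: ¥15,000, ¥90,000, ¥95,000 (q = 3 of N = 8).
Log gaps: ln(148750/15000) = 2.2942; ln(148750/90000) = 0.5025; ln(148750/95000) = 0.4484.
W = 3.245064 / 8 = 0.4056.

0.4056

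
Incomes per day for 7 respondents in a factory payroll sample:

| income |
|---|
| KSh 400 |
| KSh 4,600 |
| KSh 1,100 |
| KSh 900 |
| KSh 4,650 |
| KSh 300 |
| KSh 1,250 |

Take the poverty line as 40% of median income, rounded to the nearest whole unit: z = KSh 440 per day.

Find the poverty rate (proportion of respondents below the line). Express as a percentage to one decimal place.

28.6%

2 of the 7 respondents have income below KSh 440.
H = 2/7 = 28.6%.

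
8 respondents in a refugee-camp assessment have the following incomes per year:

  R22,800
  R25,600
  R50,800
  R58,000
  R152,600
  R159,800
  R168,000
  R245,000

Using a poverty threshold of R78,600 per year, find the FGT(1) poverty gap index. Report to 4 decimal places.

Incomes under z: R22,800, R25,600, R50,800, R58,000 (q = 4 of N = 8).
Gap ratios (z−y)/z: (78600−22800)/78600 = 0.7099; (78600−25600)/78600 = 0.6743; (78600−50800)/78600 = 0.3537; (78600−58000)/78600 = 0.2621.
Sum of shortfalls = 2.000000; P₁ averages over all N: 2.000000 / 8 = 0.2500.

0.2500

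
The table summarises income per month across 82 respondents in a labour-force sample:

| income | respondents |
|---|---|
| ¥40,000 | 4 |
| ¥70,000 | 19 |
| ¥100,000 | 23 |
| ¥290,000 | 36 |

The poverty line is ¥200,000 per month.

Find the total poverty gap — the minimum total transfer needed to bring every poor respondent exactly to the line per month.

¥5,410,000

Incomes under z: 4×¥40,000, 19×¥70,000, 23×¥100,000 (q = 46 of N = 82).
Individual gaps: 4×(200000−40000) = 640000; 19×(200000−70000) = 2470000; 23×(200000−100000) = 2300000.
Aggregate gap = ¥5,410,000.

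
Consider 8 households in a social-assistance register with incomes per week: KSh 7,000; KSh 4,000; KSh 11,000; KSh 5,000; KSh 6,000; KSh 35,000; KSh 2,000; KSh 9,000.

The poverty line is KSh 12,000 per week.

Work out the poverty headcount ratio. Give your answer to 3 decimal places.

0.875

7 of the 8 households have income below KSh 12,000.
H = 7/8 = 0.875.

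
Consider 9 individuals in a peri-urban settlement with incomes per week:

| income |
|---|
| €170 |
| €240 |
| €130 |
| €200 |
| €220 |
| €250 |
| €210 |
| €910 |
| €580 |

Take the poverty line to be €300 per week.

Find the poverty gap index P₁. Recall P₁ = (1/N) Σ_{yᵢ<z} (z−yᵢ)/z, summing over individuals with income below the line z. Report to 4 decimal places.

Below the line: €130, €170, €200, €210, €220, €240, €250 (q = 7 of N = 9).
Shortfall ratios: (300−130)/300 = 0.5667; (300−170)/300 = 0.4333; (300−200)/300 = 0.3333; (300−210)/300 = 0.3000; (300−220)/300 = 0.2667; (300−240)/300 = 0.2000; (300−250)/300 = 0.1667.
Σ = 2.266667. Dividing by the full population N = 9 gives P₁ = 0.2519.

0.2519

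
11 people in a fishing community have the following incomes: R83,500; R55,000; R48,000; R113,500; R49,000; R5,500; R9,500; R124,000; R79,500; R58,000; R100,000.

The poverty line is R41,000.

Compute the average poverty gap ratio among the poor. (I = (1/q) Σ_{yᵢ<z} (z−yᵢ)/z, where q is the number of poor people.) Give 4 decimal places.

Poor units: R5,500, R9,500 (q = 2 of N = 11).
Shortfall ratios (z−y)/z: 0.8659, 0.7683; sum = 1.634146.
I averages over the q = 2 poor units only: 1.634146 / 2 = 0.8171.

0.8171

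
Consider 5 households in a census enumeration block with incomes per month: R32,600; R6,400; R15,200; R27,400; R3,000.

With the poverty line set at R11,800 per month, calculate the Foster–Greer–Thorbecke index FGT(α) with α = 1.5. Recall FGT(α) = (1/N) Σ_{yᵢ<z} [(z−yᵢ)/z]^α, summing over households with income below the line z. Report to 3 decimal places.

Poor units: R3,000, R6,400 (q = 2 of N = 5).
Gap ratios (z−y)/z: (11800−3000)/11800 = 0.7458; (11800−6400)/11800 = 0.4576.
Raised to α = 1.5: 0.64402; 0.30958.
Sum = 0.953599; FGT(1.5) = 0.953599 / 5 = 0.191.

0.191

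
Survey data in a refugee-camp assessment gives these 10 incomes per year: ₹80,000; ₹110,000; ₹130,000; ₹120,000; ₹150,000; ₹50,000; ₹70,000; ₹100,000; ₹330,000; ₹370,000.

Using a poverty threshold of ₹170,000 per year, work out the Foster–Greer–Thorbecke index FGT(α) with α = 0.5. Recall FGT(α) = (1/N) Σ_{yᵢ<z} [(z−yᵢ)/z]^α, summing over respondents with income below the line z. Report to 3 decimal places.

Below z: ₹50,000, ₹70,000, ₹80,000, ₹100,000, ₹110,000, ₹120,000, ₹130,000, ₹150,000 (q = 8 of N = 10).
Normalized shortfalls: (170000−50000)/170000 = 0.7059; (170000−70000)/170000 = 0.5882; (170000−80000)/170000 = 0.5294; (170000−100000)/170000 = 0.4118; (170000−110000)/170000 = 0.3529; (170000−120000)/170000 = 0.2941; (170000−130000)/170000 = 0.2353; (170000−150000)/170000 = 0.1176.
Raised to α = 0.5: 0.84017; 0.76696; 0.72761; 0.64169; 0.59409; 0.54233; 0.48507; 0.34300.
Sum = 4.940912; FGT(0.5) = 4.940912 / 10 = 0.494.

0.494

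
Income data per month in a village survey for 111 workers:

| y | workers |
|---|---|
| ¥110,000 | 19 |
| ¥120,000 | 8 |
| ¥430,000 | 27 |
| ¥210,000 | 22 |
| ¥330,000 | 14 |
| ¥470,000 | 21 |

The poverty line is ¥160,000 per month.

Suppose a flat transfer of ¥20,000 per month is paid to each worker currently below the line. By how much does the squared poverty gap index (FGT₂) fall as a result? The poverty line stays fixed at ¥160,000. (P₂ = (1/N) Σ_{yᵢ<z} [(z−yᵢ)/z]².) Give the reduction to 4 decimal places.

Before: below the line — 19×¥110,000, 8×¥120,000; squared poverty gap index (FGT₂) = 0.021220.
After the ¥20,000 transfer: below the line — 19×¥130,000, 8×¥140,000; squared poverty gap index (FGT₂) = 0.007144.
Reduction = 0.021220 − 0.007144 = 0.0141.

0.0141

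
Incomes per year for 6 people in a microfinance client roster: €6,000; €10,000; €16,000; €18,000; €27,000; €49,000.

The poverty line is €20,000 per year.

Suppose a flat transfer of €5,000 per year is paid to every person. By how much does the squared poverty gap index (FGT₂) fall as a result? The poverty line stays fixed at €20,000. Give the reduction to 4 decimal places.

0.0875

Before: below the line — €6,000, €10,000, €16,000, €18,000; squared poverty gap index (FGT₂) = 0.131667.
After the €5,000 transfer: below the line — €11,000, €15,000; squared poverty gap index (FGT₂) = 0.044167.
Reduction = 0.131667 − 0.044167 = 0.0875.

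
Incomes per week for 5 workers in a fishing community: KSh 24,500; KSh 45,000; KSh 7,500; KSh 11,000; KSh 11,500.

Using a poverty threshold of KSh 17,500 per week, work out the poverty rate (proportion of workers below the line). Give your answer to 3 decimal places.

3 of the 5 workers have income below KSh 17,500.
H = 3/5 = 0.600.

0.600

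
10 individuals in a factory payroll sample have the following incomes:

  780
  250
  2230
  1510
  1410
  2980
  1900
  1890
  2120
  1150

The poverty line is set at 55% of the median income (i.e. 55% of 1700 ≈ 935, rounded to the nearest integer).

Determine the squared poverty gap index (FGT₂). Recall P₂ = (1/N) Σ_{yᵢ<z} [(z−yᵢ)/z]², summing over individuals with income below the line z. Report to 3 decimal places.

0.056

Incomes under z: 250, 780 (q = 2 of N = 10).
Gap ratios (z−y)/z: (935−250)/935 = 0.7326; (935−780)/935 = 0.1658.
Squared: 0.5367; 0.0275.
Sum = 0.564214; P₂ = 0.564214 / 10 = 0.056.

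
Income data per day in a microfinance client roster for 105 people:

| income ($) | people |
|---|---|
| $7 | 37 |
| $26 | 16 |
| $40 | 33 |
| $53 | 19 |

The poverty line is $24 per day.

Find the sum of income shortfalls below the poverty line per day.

$629

Incomes under z: 37×$7 (q = 37 of N = 105).
Individual gaps: 37×(24−7) = 629.
Aggregate gap = $629.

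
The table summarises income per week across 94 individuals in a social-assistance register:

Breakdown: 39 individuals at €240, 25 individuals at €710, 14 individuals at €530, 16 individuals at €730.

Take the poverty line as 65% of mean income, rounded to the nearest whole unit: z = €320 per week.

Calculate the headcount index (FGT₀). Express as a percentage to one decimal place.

41.5%

39 of the 94 individuals have income below €320.
H = 39/94 = 41.5%.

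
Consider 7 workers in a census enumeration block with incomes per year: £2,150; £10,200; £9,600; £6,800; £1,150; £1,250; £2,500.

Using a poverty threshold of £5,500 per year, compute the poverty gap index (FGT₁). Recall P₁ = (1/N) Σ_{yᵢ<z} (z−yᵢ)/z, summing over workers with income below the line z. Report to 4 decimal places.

Below z: £1,150, £1,250, £2,150, £2,500 (q = 4 of N = 7).
Relative gaps: (5500−1150)/5500 = 0.7909; (5500−1250)/5500 = 0.7727; (5500−2150)/5500 = 0.6091; (5500−2500)/5500 = 0.5455.
Σ = 2.718182. Dividing by the full population N = 7 gives P₁ = 0.3883.

0.3883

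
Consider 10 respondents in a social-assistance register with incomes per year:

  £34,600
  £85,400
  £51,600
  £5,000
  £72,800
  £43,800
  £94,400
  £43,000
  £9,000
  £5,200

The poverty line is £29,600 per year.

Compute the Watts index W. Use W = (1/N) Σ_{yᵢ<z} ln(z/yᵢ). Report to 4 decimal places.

Poor units: £5,000, £5,200, £9,000 (q = 3 of N = 10).
Log shortfalls: ln(29600/5000) = 1.7783; ln(29600/5200) = 1.7391; ln(29600/9000) = 1.1905.
W = 4.708002 / 10 = 0.4708.

0.4708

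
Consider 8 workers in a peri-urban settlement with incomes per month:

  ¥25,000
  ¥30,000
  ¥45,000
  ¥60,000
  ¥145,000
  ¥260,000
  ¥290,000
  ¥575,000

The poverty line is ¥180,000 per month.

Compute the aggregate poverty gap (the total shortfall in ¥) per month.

Incomes under z: ¥25,000, ¥30,000, ¥45,000, ¥60,000, ¥145,000 (q = 5 of N = 8).
Individual gaps: 180000−25000 = 155000; 180000−30000 = 150000; 180000−45000 = 135000; 180000−60000 = 120000; 180000−145000 = 35000.
Aggregate gap = ¥595,000.

¥595,000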